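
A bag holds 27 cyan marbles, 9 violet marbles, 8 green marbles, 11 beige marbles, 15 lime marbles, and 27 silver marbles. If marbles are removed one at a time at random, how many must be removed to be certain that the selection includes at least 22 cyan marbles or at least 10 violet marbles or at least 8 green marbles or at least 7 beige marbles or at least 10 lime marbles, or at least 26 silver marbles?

78

The worst case stops just short of every target: 21 cyan, 9 violet, 7 green, 6 beige, 9 lime, 25 silver — 21 + 9 + 7 + 6 + 9 + 25 = 77 marbles.
One more marble must push some color to its target, so 77 + 1 = 78.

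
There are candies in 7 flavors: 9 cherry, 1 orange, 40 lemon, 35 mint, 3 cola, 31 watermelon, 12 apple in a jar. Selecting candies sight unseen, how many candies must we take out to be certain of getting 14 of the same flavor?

In the worst case we take at most 13 of each flavor, but all 9 cherry, all 1 orange, all 3 cola, and all 12 apple (fewer than 13), giving 9 + 1 + 13 + 13 + 3 + 13 + 12 = 64.
One more candy then forces some flavor to 14, so 64 + 1 = 65.

65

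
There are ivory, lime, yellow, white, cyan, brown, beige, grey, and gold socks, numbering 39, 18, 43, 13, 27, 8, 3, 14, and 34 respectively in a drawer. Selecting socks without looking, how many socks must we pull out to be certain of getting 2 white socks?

To avoid white socks as long as possible, exhaust the other 8 colors first.
The worst case draws every non-white sock first: 39 + 18 + 43 + 27 + 8 + 3 + 14 + 34 = 186.
The next 2 draws are then forced to be white, giving 186 + 2 = 188.

188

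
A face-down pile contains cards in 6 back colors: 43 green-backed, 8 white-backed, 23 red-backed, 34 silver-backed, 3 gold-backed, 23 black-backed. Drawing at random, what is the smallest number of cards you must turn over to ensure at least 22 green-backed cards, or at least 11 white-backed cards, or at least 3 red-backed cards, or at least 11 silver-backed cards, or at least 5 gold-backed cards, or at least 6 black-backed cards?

50

The worst case stops just short of every target: 21 green-backed, all 8 white-backed, 2 red-backed, 10 silver-backed, all 3 gold-backed, 5 black-backed — 21 + 8 + 2 + 10 + 3 + 5 = 49 cards.
One more card must push some back color to its target, so 49 + 1 = 50.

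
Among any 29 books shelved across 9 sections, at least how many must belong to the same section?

The 29 books fall into 9 sections.
If each of the 9 sections held at most 3, the total would be at most 9 × 3 = 27 < 29, a contradiction.
So at least one holds ⌈29/9⌉ = 4.

4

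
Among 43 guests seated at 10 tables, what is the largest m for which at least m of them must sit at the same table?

The 43 guests fall into 10 tables.
If each of the 10 tables held at most 4, the total would be at most 10 × 4 = 40 < 43, a contradiction.
So at least one holds ⌈43/10⌉ = 5.

5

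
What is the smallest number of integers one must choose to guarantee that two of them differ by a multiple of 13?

Two integers differ by a multiple of 13 exactly when they share a remainder mod 13.
There are 13 residue classes mod 13, so 13 integers can all lie in distinct classes.
One more integer must repeat a residue, giving a difference divisible by 13. So n = 13 + 1 = 14.

14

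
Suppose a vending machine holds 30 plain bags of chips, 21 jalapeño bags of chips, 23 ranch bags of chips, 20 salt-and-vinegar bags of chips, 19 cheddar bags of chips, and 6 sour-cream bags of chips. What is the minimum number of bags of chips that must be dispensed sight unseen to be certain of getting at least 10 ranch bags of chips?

The worst case draws every non-ranch bag of chips first: 30 + 21 + 20 + 19 + 6 = 96.
The next 10 draws are then forced to be ranch, giving 96 + 10 = 106.

106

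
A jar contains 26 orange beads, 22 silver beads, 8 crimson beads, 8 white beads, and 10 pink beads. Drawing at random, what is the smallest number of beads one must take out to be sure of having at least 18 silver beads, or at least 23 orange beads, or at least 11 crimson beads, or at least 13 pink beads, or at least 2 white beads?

Each of the 5 colors has its own threshold; avoid all of them simultaneously.
The worst case stops just short of every target: 22 orange, 17 silver, all 8 crimson, 1 white, all 10 pink — 22 + 17 + 8 + 1 + 10 = 58 beads.
One more bead must push some color to its target, so 58 + 1 = 59.

59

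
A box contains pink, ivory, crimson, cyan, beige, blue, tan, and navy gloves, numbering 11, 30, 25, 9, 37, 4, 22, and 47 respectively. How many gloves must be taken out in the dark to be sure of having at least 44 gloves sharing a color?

Treat the 8 colors as pigeonholes.
In the worst case we take at most 43 of each color, but all 11 pink, all 30 ivory, all 25 crimson, all 9 cyan, all 37 beige, all 4 blue, and all 22 tan (fewer than 43), giving 11 + 30 + 25 + 9 + 37 + 4 + 22 + 43 = 181.
One more glove then forces some color to 44, so 181 + 1 = 182.

182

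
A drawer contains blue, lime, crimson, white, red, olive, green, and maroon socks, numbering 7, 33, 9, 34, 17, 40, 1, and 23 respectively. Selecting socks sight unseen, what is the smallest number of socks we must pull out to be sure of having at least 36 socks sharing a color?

160

Treat the 8 colors as pigeonholes.
In the worst case we take at most 35 of each color, but all 7 blue, all 33 lime, all 9 crimson, all 34 white, all 17 red, all 1 green, and all 23 maroon (fewer than 35), giving 7 + 33 + 9 + 34 + 17 + 35 + 1 + 23 = 159.
One more sock then forces some color to 36, so 159 + 1 = 160.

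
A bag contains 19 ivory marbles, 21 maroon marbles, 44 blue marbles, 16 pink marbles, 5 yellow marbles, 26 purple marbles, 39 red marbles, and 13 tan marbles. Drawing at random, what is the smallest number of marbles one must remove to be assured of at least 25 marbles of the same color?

147

In the worst case we take at most 24 of each color, but all 19 ivory, all 21 maroon, all 16 pink, all 5 yellow, and all 13 tan (fewer than 24), giving 19 + 21 + 24 + 16 + 5 + 24 + 24 + 13 = 146.
One more marble then forces some color to 25, so 146 + 1 = 147.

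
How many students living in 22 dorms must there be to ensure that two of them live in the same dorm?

There are 22 dorms acting as pigeonholes.
With 22 students we could place one in each, avoiding any repeat.
One more forces some class to hold 2, so 22 + 1 = 23.

23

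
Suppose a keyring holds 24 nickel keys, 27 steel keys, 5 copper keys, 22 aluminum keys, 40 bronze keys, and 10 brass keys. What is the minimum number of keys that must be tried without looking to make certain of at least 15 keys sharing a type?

In the worst case we take at most 14 of each type, but all 5 copper and all 10 brass (fewer than 14), giving 14 + 14 + 5 + 14 + 14 + 10 = 71.
One more key then forces some type to 15, so 71 + 1 = 72.

72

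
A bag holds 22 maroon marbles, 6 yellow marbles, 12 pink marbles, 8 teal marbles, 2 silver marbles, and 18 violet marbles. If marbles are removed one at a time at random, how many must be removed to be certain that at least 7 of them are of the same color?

Treat the 6 colors as pigeonholes.
In the worst case we take at most 6 of each color, but all 2 silver (fewer than 6), giving 6 + 6 + 6 + 6 + 2 + 6 = 32.
One more marble then forces some color to 7, so 32 + 1 = 33.

33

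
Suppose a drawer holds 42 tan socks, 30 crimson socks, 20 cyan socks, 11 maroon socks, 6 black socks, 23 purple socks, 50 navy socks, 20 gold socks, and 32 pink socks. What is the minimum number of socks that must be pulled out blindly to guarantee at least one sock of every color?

229

The hardest color to obtain is black: we could draw every other sock first — 234 − 6 = 228 socks — without a single black one.
The next draw must be black, so 228 + 1 = 229.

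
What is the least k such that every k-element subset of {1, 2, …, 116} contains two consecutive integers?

59

Partition {1, …, 116} into 58 pairs: {1,2}, {3,4}, …, {115,116}.
Choosing 58 integers — say the 58 even numbers 2, 4, …, 116 — takes one from each pair and avoids the property.
Choosing 59 forces two into the same pair by pigeonhole, and those are consecutive. So 59.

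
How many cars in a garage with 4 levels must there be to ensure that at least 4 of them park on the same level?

There are 4 levels acting as pigeonholes.
With 4 × 3 = 12 cars we could place exactly 3 in each, with no class reaching 4.
One more forces some class to hold 4, so 12 + 1 = 13.

13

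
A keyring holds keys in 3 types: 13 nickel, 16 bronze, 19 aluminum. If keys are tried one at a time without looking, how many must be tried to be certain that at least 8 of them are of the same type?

22

The worst case takes 7 keys of each type without reaching 8 of any: 3 × 7 = 21.
The next key must bring some type to 8, so 21 + 1 = 22.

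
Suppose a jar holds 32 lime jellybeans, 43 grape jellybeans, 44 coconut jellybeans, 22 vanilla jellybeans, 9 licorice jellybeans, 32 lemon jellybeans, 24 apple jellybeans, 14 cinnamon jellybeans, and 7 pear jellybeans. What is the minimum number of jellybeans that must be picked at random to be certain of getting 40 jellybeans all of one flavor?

219

In the worst case we take at most 39 of each flavor, but all 32 lime, all 22 vanilla, all 9 licorice, all 32 lemon, all 24 apple, all 14 cinnamon, and all 7 pear (fewer than 39), giving 32 + 39 + 39 + 22 + 9 + 32 + 24 + 14 + 7 = 218.
One more jellybean then forces some flavor to 40, so 218 + 1 = 219.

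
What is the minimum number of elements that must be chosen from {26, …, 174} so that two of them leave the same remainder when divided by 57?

Use the pigeonhole principle on residue classes: group the integers by remainder mod 57; there are 57 residue classes, each nonempty in this range.
Choosing one from each class (57 integers) avoids any shared remainder.
One more choice must repeat a class, so two differ by a multiple of 57. Hence 57 + 1 = 58.

58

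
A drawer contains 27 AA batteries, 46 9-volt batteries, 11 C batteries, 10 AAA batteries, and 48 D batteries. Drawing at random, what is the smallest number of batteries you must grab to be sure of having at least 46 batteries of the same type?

139

In the worst case we take at most 45 of each type, but all 27 AA, all 11 C, and all 10 AAA (fewer than 45), giving 27 + 45 + 11 + 10 + 45 = 138.
One more battery then forces some type to 46, so 138 + 1 = 139.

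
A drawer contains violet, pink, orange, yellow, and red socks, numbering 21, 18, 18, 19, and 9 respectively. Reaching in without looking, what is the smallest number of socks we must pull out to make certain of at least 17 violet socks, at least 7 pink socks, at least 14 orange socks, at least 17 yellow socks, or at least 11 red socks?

61

The worst case stops just short of every target: 16 violet, 6 pink, 13 orange, 16 yellow, all 9 red — 16 + 6 + 13 + 16 + 9 = 60 socks.
One more sock must push some color to its target, so 60 + 1 = 61.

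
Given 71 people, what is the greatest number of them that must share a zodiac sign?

6

There are 12 zodiac signs, which serve as the pigeonholes.
If each of the 12 zodiac signs held at most 5, the total would be at most 12 × 5 = 60 < 71, a contradiction.
So at least one holds ⌈71/12⌉ = 6.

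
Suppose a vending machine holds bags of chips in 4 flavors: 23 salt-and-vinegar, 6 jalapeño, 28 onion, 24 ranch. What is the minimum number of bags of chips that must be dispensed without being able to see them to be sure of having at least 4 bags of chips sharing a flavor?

13

Treat the 4 flavors as pigeonholes.
The worst case takes 3 bags of chips of each flavor without reaching 4 of any: 4 × 3 = 12.
The next bag of chips must bring some flavor to 4, so 12 + 1 = 13.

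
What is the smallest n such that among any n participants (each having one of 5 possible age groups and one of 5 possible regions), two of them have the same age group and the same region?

26

There are 5 × 5 = 25 (age group, region) combinations acting as pigeonholes.
With 25 participants we could place one in each, avoiding any repeat.
One more forces some (age group, region) pair to hold 2, so 25 + 1 = 26.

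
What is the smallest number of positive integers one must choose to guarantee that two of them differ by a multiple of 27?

28

Two integers differ by a multiple of 27 exactly when they share a remainder mod 27.
There are 27 residue classes mod 27, so 27 integers can all lie in distinct classes.
One more integer must repeat a residue, giving a difference divisible by 27. So n = 27 + 1 = 28.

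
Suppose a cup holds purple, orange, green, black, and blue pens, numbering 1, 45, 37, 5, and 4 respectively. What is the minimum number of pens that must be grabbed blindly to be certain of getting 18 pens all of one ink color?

45

Treat the 5 ink colors as pigeonholes.
In the worst case we take at most 17 of each ink color, but all 1 purple, all 5 black, and all 4 blue (fewer than 17), giving 1 + 17 + 17 + 5 + 4 = 44.
One more pen then forces some ink color to 18, so 44 + 1 = 45.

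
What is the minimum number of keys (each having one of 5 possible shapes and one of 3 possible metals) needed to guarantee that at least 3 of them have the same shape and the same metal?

31

There are 5 × 3 = 15 (shape, metal) combinations acting as pigeonholes.
With 15 × 2 = 30 keys we could place exactly 2 in each, with no (shape, metal) pair reaching 3.
One more forces some (shape, metal) pair to hold 3, so 30 + 1 = 31.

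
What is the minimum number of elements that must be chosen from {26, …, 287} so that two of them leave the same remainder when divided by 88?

89

Use the pigeonhole principle on residue classes: group the integers by remainder mod 88; there are 88 residue classes, each nonempty in this range.
Choosing one from each class (88 integers) avoids any shared remainder.
One more choice must repeat a class, so two differ by a multiple of 88. Hence 88 + 1 = 89.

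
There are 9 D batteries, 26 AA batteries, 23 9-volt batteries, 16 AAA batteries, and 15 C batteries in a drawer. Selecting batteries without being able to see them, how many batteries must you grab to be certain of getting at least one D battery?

The worst case draws every non-D battery first: 26 + 23 + 16 + 15 = 80.
The next draw is then forced to be D, giving 80 + 1 = 81.

81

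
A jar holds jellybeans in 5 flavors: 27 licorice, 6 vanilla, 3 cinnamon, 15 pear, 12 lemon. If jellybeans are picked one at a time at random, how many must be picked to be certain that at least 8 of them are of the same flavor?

In the worst case we take at most 7 of each flavor, but all 6 vanilla and all 3 cinnamon (fewer than 7), giving 7 + 6 + 3 + 7 + 7 = 30.
One more jellybean then forces some flavor to 8, so 30 + 1 = 31.

31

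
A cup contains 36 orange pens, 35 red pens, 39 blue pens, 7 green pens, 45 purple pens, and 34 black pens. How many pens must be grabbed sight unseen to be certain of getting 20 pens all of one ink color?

In the worst case we take at most 19 of each ink color, but all 7 green (fewer than 19), giving 19 + 19 + 19 + 7 + 19 + 19 = 102.
One more pen then forces some ink color to 20, so 102 + 1 = 103.

103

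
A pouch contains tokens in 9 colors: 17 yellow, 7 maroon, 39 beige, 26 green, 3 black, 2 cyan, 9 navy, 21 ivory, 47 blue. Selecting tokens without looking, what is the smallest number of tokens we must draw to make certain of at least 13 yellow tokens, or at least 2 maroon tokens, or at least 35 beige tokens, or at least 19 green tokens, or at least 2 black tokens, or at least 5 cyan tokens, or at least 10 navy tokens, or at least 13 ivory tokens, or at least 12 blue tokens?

Each of the 9 colors has its own threshold; avoid all of them simultaneously.
The worst case stops just short of every target: 12 yellow, 1 maroon, 34 beige, 18 green, 1 black, all 2 cyan, 9 navy, 12 ivory, 11 blue — 12 + 1 + 34 + 18 + 1 + 2 + 9 + 12 + 11 = 100 tokens.
One more token must push some color to its target, so 100 + 1 = 101.

101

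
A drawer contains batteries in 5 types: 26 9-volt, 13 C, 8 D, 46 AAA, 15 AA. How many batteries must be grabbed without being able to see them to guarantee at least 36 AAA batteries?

98

The worst case draws every non-AAA battery first: 26 + 13 + 8 + 15 = 62.
The next 36 draws are then forced to be AAA, giving 62 + 36 = 98.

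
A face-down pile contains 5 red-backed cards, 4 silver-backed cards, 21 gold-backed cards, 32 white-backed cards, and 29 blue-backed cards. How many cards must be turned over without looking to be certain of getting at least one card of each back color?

88

The hardest back color to obtain is silver-backed: we could draw every other card first — 91 − 4 = 87 cards — without a single silver-backed one.
The next draw must be silver-backed, so 87 + 1 = 88.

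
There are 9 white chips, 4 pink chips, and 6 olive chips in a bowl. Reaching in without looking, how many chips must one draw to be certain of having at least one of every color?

The hardest color to obtain is pink: we could draw every other chip first — 19 − 4 = 15 chips — without a single pink one.
The next draw must be pink, so 15 + 1 = 16.

16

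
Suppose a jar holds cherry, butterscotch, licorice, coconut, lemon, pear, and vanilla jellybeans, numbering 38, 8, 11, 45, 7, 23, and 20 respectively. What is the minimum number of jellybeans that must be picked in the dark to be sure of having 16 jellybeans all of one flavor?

In the worst case we take at most 15 of each flavor, but all 8 butterscotch, all 11 licorice, and all 7 lemon (fewer than 15), giving 15 + 8 + 11 + 15 + 7 + 15 + 15 = 86.
One more jellybean then forces some flavor to 16, so 86 + 1 = 87.

87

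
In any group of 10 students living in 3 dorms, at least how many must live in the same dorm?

4

The 10 students fall into 3 dorms.
If each of the 3 dorms held at most 3, the total would be at most 3 × 3 = 9 < 10, a contradiction.
So at least one holds ⌈10/3⌉ = 4.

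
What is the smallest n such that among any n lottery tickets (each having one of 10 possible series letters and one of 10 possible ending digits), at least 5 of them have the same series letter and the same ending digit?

There are 10 × 10 = 100 (series letter, ending digit) combinations acting as pigeonholes.
With 100 × 4 = 400 lottery tickets we could place exactly 4 in each, with no (series letter, ending digit) pair reaching 5.
One more forces some (series letter, ending digit) pair to hold 5, so 400 + 1 = 401.

401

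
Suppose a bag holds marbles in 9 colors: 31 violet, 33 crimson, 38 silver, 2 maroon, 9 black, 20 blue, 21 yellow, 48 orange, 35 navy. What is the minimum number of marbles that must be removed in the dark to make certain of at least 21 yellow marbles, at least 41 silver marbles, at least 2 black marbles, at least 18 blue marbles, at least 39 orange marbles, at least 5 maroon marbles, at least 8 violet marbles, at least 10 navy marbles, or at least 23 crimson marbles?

The worst case stops just short of every target: 7 violet, 22 crimson, all 38 silver, all 2 maroon, 1 black, 17 blue, 20 yellow, 38 orange, 9 navy — 7 + 22 + 38 + 2 + 1 + 17 + 20 + 38 + 9 = 154 marbles.
One more marble must push some color to its target, so 154 + 1 = 155.

155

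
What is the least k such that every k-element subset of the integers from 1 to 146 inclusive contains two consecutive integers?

Partition {1, …, 146} into 73 pairs: {1,2}, {3,4}, …, {145,146}.
Choosing 73 integers — say the 73 even numbers 2, 4, …, 146 — takes one from each pair and avoids the property.
Choosing 74 forces two into the same pair by pigeonhole, and those are consecutive. So 74.

74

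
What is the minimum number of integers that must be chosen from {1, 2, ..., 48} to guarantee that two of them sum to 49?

25

Partition {1, …, 48} into 24 pairs: {1,48}, {2,47}, …, {24,25}.
Choosing 24 integers — say the integers 1 through 24 — takes one from each pair and avoids the property.
Choosing 25 forces two into the same pair by pigeonhole, and those sum to 49. So 25.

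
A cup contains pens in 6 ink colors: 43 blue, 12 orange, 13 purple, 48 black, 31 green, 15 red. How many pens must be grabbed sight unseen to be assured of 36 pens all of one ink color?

In the worst case we take at most 35 of each ink color, but all 12 orange, all 13 purple, all 31 green, and all 15 red (fewer than 35), giving 35 + 12 + 13 + 35 + 31 + 15 = 141.
One more pen then forces some ink color to 36, so 141 + 1 = 142.

142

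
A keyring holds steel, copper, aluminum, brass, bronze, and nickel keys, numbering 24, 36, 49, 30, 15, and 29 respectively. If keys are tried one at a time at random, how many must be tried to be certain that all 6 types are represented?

The hardest type to obtain is bronze: we could draw every other key first — 183 − 15 = 168 keys — without a single bronze one.
The next draw must be bronze, so 168 + 1 = 169.

169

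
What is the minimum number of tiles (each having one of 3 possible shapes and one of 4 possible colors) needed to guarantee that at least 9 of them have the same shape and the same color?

97

There are 3 × 4 = 12 (shape, color) combinations acting as pigeonholes.
With 12 × 8 = 96 tiles we could place exactly 8 in each, with no (shape, color) pair reaching 9.
One more forces some (shape, color) pair to hold 9, so 96 + 1 = 97.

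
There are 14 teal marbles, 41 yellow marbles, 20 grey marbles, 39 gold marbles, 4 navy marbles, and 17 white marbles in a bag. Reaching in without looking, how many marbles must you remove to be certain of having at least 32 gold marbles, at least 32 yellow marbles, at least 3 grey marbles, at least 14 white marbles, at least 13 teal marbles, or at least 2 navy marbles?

The worst case stops just short of every target: 12 teal, 31 yellow, 2 grey, 31 gold, 1 navy, 13 white — 12 + 31 + 2 + 31 + 1 + 13 = 90 marbles.
One more marble must push some color to its target, so 90 + 1 = 91.

91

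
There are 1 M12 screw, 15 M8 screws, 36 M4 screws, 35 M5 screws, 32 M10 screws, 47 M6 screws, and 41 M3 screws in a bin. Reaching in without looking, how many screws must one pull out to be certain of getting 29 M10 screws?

204

The worst case draws every non-M10 screw first: 1 + 15 + 36 + 35 + 47 + 41 = 175.
The next 29 draws are then forced to be M10, giving 175 + 29 = 204.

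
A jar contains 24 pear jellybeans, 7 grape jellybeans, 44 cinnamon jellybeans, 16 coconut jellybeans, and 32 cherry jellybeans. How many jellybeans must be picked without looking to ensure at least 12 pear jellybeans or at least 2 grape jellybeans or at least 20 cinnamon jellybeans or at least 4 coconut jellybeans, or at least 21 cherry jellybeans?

The worst case stops just short of every target: 11 pear, 1 grape, 19 cinnamon, 3 coconut, 20 cherry — 11 + 1 + 19 + 3 + 20 = 54 jellybeans.
One more jellybean must push some flavor to its target, so 54 + 1 = 55.

55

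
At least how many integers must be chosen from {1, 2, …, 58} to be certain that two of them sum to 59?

30

Partition {1, …, 58} into 29 pairs: {1,58}, {2,57}, …, {29,30}.
Choosing 29 integers — say the integers 1 through 29 — takes one from each pair and avoids the property.
Choosing 30 forces two into the same pair by pigeonhole, and those sum to 59. So 30.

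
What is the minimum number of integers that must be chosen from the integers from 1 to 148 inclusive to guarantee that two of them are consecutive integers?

Partition {1, …, 148} into 74 pairs: {1,2}, {3,4}, …, {147,148}.
Choosing 74 integers — say the 74 even numbers 2, 4, …, 148 — takes one from each pair and avoids the property.
Choosing 75 forces two into the same pair by pigeonhole, and those are consecutive. So 75.

75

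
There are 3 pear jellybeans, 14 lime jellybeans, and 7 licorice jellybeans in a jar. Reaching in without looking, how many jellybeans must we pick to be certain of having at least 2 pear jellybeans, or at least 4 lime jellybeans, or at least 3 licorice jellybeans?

7

The worst case stops just short of every target: 1 pear, 3 lime, 2 licorice — 1 + 3 + 2 = 6 jellybeans.
One more jellybean must push some flavor to its target, so 6 + 1 = 7.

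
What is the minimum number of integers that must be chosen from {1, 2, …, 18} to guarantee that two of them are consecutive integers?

10

Partition {1, …, 18} into 9 pairs: {1,2}, {3,4}, …, {17,18}.
Choosing 9 integers — say the 9 even numbers 2, 4, …, 18 — takes one from each pair and avoids the property.
Choosing 10 forces two into the same pair by pigeonhole, and those are consecutive. So 10.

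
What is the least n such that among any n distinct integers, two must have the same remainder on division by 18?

Two integers differ by a multiple of 18 exactly when they share a remainder mod 18.
There are 18 residue classes mod 18, so 18 integers can all lie in distinct classes.
One more integer must repeat a residue, giving a difference divisible by 18. So n = 18 + 1 = 19.

19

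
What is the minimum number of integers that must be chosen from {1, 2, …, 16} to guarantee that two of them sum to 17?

9

Partition {1, …, 16} into 8 pairs: {1,16}, {2,15}, …, {8,9}.
Choosing 8 integers — say the integers 1 through 8 — takes one from each pair and avoids the property.
Choosing 9 forces two into the same pair by pigeonhole, and those sum to 17. So 9.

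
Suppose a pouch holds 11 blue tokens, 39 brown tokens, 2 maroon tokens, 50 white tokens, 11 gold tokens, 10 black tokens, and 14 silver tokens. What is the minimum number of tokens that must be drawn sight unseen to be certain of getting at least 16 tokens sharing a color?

Treat the 7 colors as pigeonholes.
In the worst case we take at most 15 of each color, but all 11 blue, all 2 maroon, all 11 gold, all 10 black, and all 14 silver (fewer than 15), giving 11 + 15 + 2 + 15 + 11 + 10 + 14 = 78.
One more token then forces some color to 16, so 78 + 1 = 79.

79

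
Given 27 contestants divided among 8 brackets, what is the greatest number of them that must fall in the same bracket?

The 27 contestants fall into 8 brackets.
If each of the 8 brackets held at most 3, the total would be at most 8 × 3 = 24 < 27, a contradiction.
So at least one holds ⌈27/8⌉ = 4.

4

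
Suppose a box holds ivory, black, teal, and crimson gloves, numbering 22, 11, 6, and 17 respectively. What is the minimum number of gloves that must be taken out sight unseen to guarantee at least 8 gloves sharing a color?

In the worst case we take at most 7 of each color, but all 6 teal (fewer than 7), giving 7 + 7 + 6 + 7 = 27.
One more glove then forces some color to 8, so 27 + 1 = 28.

28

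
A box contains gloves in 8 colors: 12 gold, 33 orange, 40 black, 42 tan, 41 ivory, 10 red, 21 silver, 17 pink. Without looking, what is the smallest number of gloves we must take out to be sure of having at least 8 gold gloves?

212

To avoid gold gloves as long as possible, exhaust the other 7 colors first.
The worst case draws every non-gold glove first: 33 + 40 + 42 + 41 + 10 + 21 + 17 = 204.
The next 8 draws are then forced to be gold, giving 204 + 8 = 212.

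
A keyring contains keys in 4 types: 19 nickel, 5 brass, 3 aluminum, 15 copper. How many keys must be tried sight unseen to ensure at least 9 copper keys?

36

To avoid copper keys as long as possible, exhaust the other 3 types first.
The worst case draws every non-copper key first: 19 + 5 + 3 = 27.
The next 9 draws are then forced to be copper, giving 27 + 9 = 36.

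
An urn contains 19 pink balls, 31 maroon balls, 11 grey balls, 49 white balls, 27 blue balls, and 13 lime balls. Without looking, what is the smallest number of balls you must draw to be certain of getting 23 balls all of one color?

110

In the worst case we take at most 22 of each color, but all 19 pink, all 11 grey, and all 13 lime (fewer than 22), giving 19 + 22 + 11 + 22 + 22 + 13 = 109.
One more ball then forces some color to 23, so 109 + 1 = 110.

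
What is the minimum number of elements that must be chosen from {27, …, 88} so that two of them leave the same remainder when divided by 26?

27

Use the pigeonhole principle on residue classes: group the integers by remainder mod 26; there are 26 residue classes, each nonempty in this range.
Choosing one from each class (26 integers) avoids any shared remainder.
One more choice must repeat a class, so two differ by a multiple of 26. Hence 26 + 1 = 27.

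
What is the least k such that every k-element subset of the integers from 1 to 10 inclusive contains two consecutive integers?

Partition {1, …, 10} into 5 pairs: {1,2}, {3,4}, …, {9,10}.
Choosing 5 integers — say the 5 even numbers 2, 4, …, 10 — takes one from each pair and avoids the property.
Choosing 6 forces two into the same pair by pigeonhole, and those are consecutive. So 6.

6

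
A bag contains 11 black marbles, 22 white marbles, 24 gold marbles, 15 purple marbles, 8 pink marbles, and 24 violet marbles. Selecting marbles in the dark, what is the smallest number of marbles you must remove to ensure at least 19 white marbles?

101

The worst case draws every non-white marble first: 11 + 24 + 15 + 8 + 24 = 82.
The next 19 draws are then forced to be white, giving 82 + 19 = 101.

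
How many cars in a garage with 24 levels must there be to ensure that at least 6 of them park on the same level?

121

There are 24 levels acting as pigeonholes.
With 24 × 5 = 120 cars we could place exactly 5 in each, with no class reaching 6.
One more forces some class to hold 6, so 120 + 1 = 121.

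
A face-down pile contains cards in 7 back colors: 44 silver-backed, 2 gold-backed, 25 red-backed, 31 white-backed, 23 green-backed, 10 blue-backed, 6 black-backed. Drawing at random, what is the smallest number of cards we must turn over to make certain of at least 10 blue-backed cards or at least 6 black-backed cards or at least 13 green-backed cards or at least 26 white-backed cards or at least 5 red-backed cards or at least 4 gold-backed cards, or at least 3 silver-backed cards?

60

The worst case stops just short of every target: 2 silver-backed, all 2 gold-backed, 4 red-backed, 25 white-backed, 12 green-backed, 9 blue-backed, 5 black-backed — 2 + 2 + 4 + 25 + 12 + 9 + 5 = 59 cards.
One more card must push some back color to its target, so 59 + 1 = 60.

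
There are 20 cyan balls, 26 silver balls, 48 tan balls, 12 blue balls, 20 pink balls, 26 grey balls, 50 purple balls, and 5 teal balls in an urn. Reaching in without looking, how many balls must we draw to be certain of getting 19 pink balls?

The worst case draws every non-pink ball first: 20 + 26 + 48 + 12 + 26 + 50 + 5 = 187.
The next 19 draws are then forced to be pink, giving 187 + 19 = 206.

206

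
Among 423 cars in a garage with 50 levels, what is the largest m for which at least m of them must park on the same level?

The 423 cars fall into 50 levels.
If each of the 50 levels held at most 8, the total would be at most 50 × 8 = 400 < 423, a contradiction.
So at least one holds ⌈423/50⌉ = 9.

9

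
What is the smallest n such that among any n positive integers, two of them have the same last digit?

11

There are 10 possible last digits acting as pigeonholes.
With 10 positive integers we could place one in each, avoiding any repeat.
One more forces some class to hold 2, so 10 + 1 = 11.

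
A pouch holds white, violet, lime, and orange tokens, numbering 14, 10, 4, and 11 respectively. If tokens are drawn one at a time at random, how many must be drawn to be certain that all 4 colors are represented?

The hardest color to obtain is lime: we could draw every other token first — 39 − 4 = 35 tokens — without a single lime one.
The next draw must be lime, so 35 + 1 = 36.

36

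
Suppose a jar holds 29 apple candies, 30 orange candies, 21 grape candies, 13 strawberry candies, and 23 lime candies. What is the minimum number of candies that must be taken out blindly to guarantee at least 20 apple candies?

107

To avoid apple candies as long as possible, exhaust the other 4 flavors first.
The worst case draws every non-apple candy first: 30 + 21 + 13 + 23 = 87.
The next 20 draws are then forced to be apple, giving 87 + 20 = 107.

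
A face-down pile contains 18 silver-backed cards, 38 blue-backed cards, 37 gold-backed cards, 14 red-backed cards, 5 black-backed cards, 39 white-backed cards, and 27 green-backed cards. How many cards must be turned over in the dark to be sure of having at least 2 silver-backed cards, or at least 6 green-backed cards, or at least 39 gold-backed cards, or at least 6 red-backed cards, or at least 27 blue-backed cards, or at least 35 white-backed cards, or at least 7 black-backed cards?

The worst case stops just short of every target: 1 silver-backed, 26 blue-backed, all 37 gold-backed, 5 red-backed, all 5 black-backed, 34 white-backed, 5 green-backed — 1 + 26 + 37 + 5 + 5 + 34 + 5 = 113 cards.
One more card must push some back color to its target, so 113 + 1 = 114.

114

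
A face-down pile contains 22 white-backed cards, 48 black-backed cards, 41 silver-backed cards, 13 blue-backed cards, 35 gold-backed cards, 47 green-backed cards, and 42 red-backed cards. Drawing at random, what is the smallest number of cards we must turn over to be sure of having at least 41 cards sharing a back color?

231

Treat the 7 back colors as pigeonholes.
In the worst case we take at most 40 of each back color, but all 22 white-backed, all 13 blue-backed, and all 35 gold-backed (fewer than 40), giving 22 + 40 + 40 + 13 + 35 + 40 + 40 = 230.
One more card then forces some back color to 41, so 230 + 1 = 231.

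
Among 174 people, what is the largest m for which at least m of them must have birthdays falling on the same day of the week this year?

25

There are 7 days of the week, which serve as the pigeonholes.
If each of the 7 days of the week held at most 24, the total would be at most 7 × 24 = 168 < 174, a contradiction.
So at least one holds ⌈174/7⌉ = 25.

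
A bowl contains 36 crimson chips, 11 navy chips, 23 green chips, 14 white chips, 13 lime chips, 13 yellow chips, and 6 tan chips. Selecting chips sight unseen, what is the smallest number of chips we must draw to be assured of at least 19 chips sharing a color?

94

Treat the 7 colors as pigeonholes.
In the worst case we take at most 18 of each color, but all 11 navy, all 14 white, all 13 lime, all 13 yellow, and all 6 tan (fewer than 18), giving 18 + 11 + 18 + 14 + 13 + 13 + 6 = 93.
One more chip then forces some color to 19, so 93 + 1 = 94.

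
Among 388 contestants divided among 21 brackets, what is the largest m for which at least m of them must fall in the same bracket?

19

If each of the 21 brackets held at most 18, the total would be at most 21 × 18 = 378 < 388, a contradiction.
So at least one holds ⌈388/21⌉ = 19.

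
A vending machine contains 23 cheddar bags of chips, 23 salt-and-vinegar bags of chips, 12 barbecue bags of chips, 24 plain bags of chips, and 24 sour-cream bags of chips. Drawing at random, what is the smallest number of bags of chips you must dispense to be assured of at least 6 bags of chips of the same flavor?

The worst case takes 5 bags of chips of each flavor without reaching 6 of any: 5 × 5 = 25.
The next bag of chips must bring some flavor to 6, so 25 + 1 = 26.

26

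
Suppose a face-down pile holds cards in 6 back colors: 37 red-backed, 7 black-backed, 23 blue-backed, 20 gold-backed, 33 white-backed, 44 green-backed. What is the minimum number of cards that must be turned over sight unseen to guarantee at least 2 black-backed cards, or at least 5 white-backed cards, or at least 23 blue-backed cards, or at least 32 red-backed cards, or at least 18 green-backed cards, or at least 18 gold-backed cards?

Each of the 6 back colors has its own threshold; avoid all of them simultaneously.
The worst case stops just short of every target: 31 red-backed, 1 black-backed, 22 blue-backed, 17 gold-backed, 4 white-backed, 17 green-backed — 31 + 1 + 22 + 17 + 4 + 17 = 92 cards.
One more card must push some back color to its target, so 92 + 1 = 93.

93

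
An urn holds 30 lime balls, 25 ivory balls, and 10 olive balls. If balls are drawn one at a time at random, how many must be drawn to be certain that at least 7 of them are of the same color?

19

Treat the 3 colors as pigeonholes.
The worst case takes 6 balls of each color without reaching 7 of any: 3 × 6 = 18.
The next ball must bring some color to 7, so 18 + 1 = 19.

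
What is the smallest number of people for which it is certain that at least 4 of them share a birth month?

37

There are 12 months of the year acting as pigeonholes.
With 12 × 3 = 36 people we could place exactly 3 in each, with no class reaching 4.
One more forces some class to hold 4, so 36 + 1 = 37.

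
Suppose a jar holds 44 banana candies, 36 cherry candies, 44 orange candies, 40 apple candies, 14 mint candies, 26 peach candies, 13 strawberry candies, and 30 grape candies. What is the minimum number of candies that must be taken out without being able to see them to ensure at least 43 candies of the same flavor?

244

In the worst case we take at most 42 of each flavor, but all 36 cherry, all 40 apple, all 14 mint, all 26 peach, all 13 strawberry, and all 30 grape (fewer than 42), giving 42 + 36 + 42 + 40 + 14 + 26 + 13 + 30 = 243.
One more candy then forces some flavor to 43, so 243 + 1 = 244.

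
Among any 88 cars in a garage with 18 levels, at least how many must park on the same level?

If each of the 18 levels held at most 4, the total would be at most 18 × 4 = 72 < 88, a contradiction.
So at least one holds ⌈88/18⌉ = 5.

5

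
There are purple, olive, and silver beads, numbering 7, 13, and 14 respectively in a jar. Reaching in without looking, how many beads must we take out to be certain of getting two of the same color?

4

Treat the 3 colors as pigeonholes.
The worst case takes 1 bead of each color without reaching 2 of any: 3 × 1 = 3.
The next bead must bring some color to 2, so 3 + 1 = 4.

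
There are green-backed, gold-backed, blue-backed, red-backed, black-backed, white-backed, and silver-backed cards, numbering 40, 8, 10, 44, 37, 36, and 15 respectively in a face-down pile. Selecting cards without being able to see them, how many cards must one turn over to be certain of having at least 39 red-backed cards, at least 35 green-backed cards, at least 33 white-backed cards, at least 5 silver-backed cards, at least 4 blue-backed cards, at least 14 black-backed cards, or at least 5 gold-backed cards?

129

The worst case stops just short of every target: 34 green-backed, 4 gold-backed, 3 blue-backed, 38 red-backed, 13 black-backed, 32 white-backed, 4 silver-backed — 34 + 4 + 3 + 38 + 13 + 32 + 4 = 128 cards.
One more card must push some back color to its target, so 128 + 1 = 129.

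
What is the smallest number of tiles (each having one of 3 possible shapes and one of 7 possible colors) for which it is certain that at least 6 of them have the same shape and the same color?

There are 3 × 7 = 21 (shape, color) combinations acting as pigeonholes.
With 21 × 5 = 105 tiles we could place exactly 5 in each, with no (shape, color) pair reaching 6.
One more forces some (shape, color) pair to hold 6, so 105 + 1 = 106.

106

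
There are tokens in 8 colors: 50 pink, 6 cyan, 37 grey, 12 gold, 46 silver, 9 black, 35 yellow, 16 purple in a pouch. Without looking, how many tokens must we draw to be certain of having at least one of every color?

206

The hardest color to obtain is cyan: we could draw every other token first — 211 − 6 = 205 tokens — without a single cyan one.
The next draw must be cyan, so 205 + 1 = 206.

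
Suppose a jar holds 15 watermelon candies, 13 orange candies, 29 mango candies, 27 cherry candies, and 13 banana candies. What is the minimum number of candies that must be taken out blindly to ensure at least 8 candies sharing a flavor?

36

The worst case takes 7 candies of each flavor without reaching 8 of any: 5 × 7 = 35.
The next candy must bring some flavor to 8, so 35 + 1 = 36.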